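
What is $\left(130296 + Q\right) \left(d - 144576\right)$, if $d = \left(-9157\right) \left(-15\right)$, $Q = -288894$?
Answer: $1145236158$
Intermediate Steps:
$d = 137355$
$\left(130296 + Q\right) \left(d - 144576\right) = \left(130296 - 288894\right) \left(137355 - 144576\right) = \left(-158598\right) \left(-7221\right) = 1145236158$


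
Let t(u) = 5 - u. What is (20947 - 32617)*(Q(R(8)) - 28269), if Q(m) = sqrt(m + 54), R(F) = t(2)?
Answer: 329899230 - 11670*sqrt(57) ≈ 3.2981e+8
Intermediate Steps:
R(F) = 3 (R(F) = 5 - 1*2 = 5 - 2 = 3)
Q(m) = sqrt(54 + m)
(20947 - 32617)*(Q(R(8)) - 28269) = (20947 - 32617)*(sqrt(54 + 3) - 28269) = -11670*(sqrt(57) - 28269) = -11670*(-28269 + sqrt(57)) = 329899230 - 11670*sqrt(57)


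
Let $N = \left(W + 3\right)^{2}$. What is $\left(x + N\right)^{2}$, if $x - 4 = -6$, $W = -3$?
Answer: $4$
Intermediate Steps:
$x = -2$ ($x = 4 - 6 = -2$)
$N = 0$ ($N = \left(-3 + 3\right)^{2} = 0^{2} = 0$)
$\left(x + N\right)^{2} = \left(-2 + 0\right)^{2} = \left(-2\right)^{2} = 4$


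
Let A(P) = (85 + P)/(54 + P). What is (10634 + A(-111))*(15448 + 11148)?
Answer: 16121537744/57 ≈ 2.8283e+8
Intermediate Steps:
A(P) = (85 + P)/(54 + P)
(10634 + A(-111))*(15448 + 11148) = (10634 + (85 - 111)/(54 - 111))*(15448 + 11148) = (10634 - 26/(-57))*26596 = (10634 - 1/57*(-26))*26596 = (10634 + 26/57)*26596 = (606164/57)*26596 = 16121537744/57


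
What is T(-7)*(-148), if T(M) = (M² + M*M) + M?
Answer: -13468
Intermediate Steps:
T(M) = M + 2*M² (T(M) = (M² + M²) + M = 2*M² + M = M + 2*M²)
T(-7)*(-148) = -7*(1 + 2*(-7))*(-148) = -7*(1 - 14)*(-148) = -7*(-13)*(-148) = 91*(-148) = -13468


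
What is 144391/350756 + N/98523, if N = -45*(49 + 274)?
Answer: 1014177337/3839725932 ≈ 0.26413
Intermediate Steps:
N = -14535 (N = -45*323 = -14535)
144391/350756 + N/98523 = 144391/350756 - 14535/98523 = 144391*(1/350756) - 14535*1/98523 = 144391/350756 - 1615/10947 = 1014177337/3839725932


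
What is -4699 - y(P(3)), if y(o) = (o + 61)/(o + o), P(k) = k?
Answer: -14129/3 ≈ -4709.7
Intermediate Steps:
y(o) = (61 + o)/(2*o) (y(o) = (61 + o)/((2*o)) = (61 + o)*(1/(2*o)) = (61 + o)/(2*o))
-4699 - y(P(3)) = -4699 - (61 + 3)/(2*3) = -4699 - 64/(2*3) = -4699 - 1*32/3 = -4699 - 32/3 = -14129/3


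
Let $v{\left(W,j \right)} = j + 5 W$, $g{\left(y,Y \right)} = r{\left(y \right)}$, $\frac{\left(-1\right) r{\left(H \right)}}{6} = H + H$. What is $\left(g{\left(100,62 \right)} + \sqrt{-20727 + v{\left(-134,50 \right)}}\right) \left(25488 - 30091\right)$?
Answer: $5523600 - 4603 i \sqrt{21347} \approx 5.5236 \cdot 10^{6} - 6.7253 \cdot 10^{5} i$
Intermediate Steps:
$r{\left(H \right)} = - 12 H$ ($r{\left(H \right)} = - 6 \left(H + H\right) = - 6 \cdot 2 H = - 12 H$)
$g{\left(y,Y \right)} = - 12 y$
$\left(g{\left(100,62 \right)} + \sqrt{-20727 + v{\left(-134,50 \right)}}\right) \left(25488 - 30091\right) = \left(\left(-12\right) 100 + \sqrt{-20727 + \left(50 + 5 \left(-134\right)\right)}\right) \left(25488 - 30091\right) = \left(-1200 + \sqrt{-20727 + \left(50 - 670\right)}\right) \left(-4603\right) = \left(-1200 + \sqrt{-20727 - 620}\right) \left(-4603\right) = \left(-1200 + \sqrt{-21347}\right) \left(-4603\right) = \left(-1200 + i \sqrt{21347}\right) \left(-4603\right) = 5523600 - 4603 i \sqrt{21347}$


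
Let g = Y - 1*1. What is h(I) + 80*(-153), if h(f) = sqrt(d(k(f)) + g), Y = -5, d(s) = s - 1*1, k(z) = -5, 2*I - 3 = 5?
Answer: -12240 + 2*I*sqrt(3) ≈ -12240.0 + 3.4641*I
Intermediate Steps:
I = 4 (I = 3/2 + (1/2)*5 = 3/2 + 5/2 = 4)
d(s) = -1 + s (d(s) = s - 1 = -1 + s)
g = -6 (g = -5 - 1*1 = -5 - 1 = -6)
h(f) = 2*I*sqrt(3) (h(f) = sqrt((-1 - 5) - 6) = sqrt(-6 - 6) = sqrt(-12) = 2*I*sqrt(3))
h(I) + 80*(-153) = 2*I*sqrt(3) + 80*(-153) = 2*I*sqrt(3) - 12240 = -12240 + 2*I*sqrt(3)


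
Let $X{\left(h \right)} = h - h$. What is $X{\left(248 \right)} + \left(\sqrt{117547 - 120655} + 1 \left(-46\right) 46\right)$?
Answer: $-2116 + 2 i \sqrt{777} \approx -2116.0 + 55.749 i$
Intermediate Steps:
$X{\left(h \right)} = 0$
$X{\left(248 \right)} + \left(\sqrt{117547 - 120655} + 1 \left(-46\right) 46\right) = 0 + \left(\sqrt{117547 - 120655} + 1 \left(-46\right) 46\right) = 0 + \left(\sqrt{-3108} - 2116\right) = 0 - \left(2116 - 2 i \sqrt{777}\right) = -2116 + 2 i \sqrt{777}$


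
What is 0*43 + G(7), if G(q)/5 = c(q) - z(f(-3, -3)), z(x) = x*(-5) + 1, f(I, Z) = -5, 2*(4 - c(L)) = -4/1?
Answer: -100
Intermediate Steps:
c(L) = 6 (c(L) = 4 - (-2)/1 = 4 - (-2) = 4 - ½*(-4) = 4 + 2 = 6)
z(x) = 1 - 5*x (z(x) = -5*x + 1 = 1 - 5*x)
G(q) = -100 (G(q) = 5*(6 - (1 - 5*(-5))) = 5*(6 - (1 + 25)) = 5*(6 - 1*26) = 5*(6 - 26) = 5*(-20) = -100)
0*43 + G(7) = 0*43 - 100 = 0 - 100 = -100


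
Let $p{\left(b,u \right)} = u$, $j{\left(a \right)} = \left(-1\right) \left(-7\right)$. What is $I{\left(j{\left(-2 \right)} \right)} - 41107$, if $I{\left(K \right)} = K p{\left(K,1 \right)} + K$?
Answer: $-41093$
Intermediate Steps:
$j{\left(a \right)} = 7$
$I{\left(K \right)} = 2 K$ ($I{\left(K \right)} = K 1 + K = K + K = 2 K$)
$I{\left(j{\left(-2 \right)} \right)} - 41107 = 2 \cdot 7 - 41107 = 14 - 41107 = -41093$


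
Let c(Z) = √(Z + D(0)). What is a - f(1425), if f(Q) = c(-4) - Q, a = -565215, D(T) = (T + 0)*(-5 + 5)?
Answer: -563790 - 2*I ≈ -5.6379e+5 - 2.0*I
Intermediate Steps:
D(T) = 0 (D(T) = T*0 = 0)
c(Z) = √Z (c(Z) = √(Z + 0) = √Z)
f(Q) = -Q + 2*I (f(Q) = √(-4) - Q = 2*I - Q = -Q + 2*I)
a - f(1425) = -565215 - (-1*1425 + 2*I) = -565215 - (-1425 + 2*I) = -565215 + (1425 - 2*I) = -563790 - 2*I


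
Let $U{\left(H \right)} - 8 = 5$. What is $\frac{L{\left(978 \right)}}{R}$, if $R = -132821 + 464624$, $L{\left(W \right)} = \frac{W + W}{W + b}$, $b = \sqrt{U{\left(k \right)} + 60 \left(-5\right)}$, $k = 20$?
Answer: $\frac{212552}{35273276457} - \frac{652 i \sqrt{287}}{105819829371} \approx 6.0259 \cdot 10^{-6} - 1.0438 \cdot 10^{-7} i$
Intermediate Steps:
$U{\left(H \right)} = 13$ ($U{\left(H \right)} = 8 + 5 = 13$)
$b = i \sqrt{287}$ ($b = \sqrt{13 + 60 \left(-5\right)} = \sqrt{13 - 300} = \sqrt{-287} = i \sqrt{287} \approx 16.941 i$)
$L{\left(W \right)} = \frac{2 W}{W + i \sqrt{287}}$ ($L{\left(W \right)} = \frac{W + W}{W + i \sqrt{287}} = \frac{2 W}{W + i \sqrt{287}}$)
$R = 331803$
$\frac{L{\left(978 \right)}}{R} = \frac{2 \cdot 978 \frac{1}{978 + i \sqrt{287}}}{331803} = \frac{1956}{978 + i \sqrt{287}} \cdot \frac{1}{331803} = \frac{652}{110601 \left(978 + i \sqrt{287}\right)}$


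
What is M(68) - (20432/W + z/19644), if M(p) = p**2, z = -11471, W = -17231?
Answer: 1565757195745/338485764 ≈ 4625.8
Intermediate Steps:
M(68) - (20432/W + z/19644) = 68**2 - (20432/(-17231) - 11471/19644) = 4624 - (20432*(-1/17231) - 11471*1/19644) = 4624 - (-20432/17231 - 11471/19644) = 4624 - 1*(-599023009/338485764) = 4624 + 599023009/338485764 = 1565757195745/338485764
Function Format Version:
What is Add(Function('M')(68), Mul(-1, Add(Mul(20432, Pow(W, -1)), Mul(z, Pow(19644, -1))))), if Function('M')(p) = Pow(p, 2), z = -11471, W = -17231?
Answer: Rational(1565757195745, 338485764) ≈ 4625.8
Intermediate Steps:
Add(Function('M')(68), Mul(-1, Add(Mul(20432, Pow(W, -1)), Mul(z, Pow(19644, -1))))) = Add(Pow(68, 2), Mul(-1, Add(Mul(20432, Pow(-17231, -1)), Mul(-11471, Pow(19644, -1))))) = Add(4624, Mul(-1, Add(Mul(20432, Rational(-1, 17231)), Mul(-11471, Rational(1, 19644))))) = Add(4624, Mul(-1, Add(Rational(-20432, 17231), Rational(-11471, 19644)))) = Add(4624, Mul(-1, Rational(-599023009, 338485764))) = Add(4624, Rational(599023009, 338485764)) = Rational(1565757195745, 338485764)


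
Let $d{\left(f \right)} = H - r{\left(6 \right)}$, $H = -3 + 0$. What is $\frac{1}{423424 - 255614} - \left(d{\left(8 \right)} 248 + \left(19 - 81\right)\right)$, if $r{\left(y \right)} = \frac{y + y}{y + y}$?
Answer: $\frac{176871741}{167810} \approx 1054.0$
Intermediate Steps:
$H = -3$
$r{\left(y \right)} = 1$ ($r{\left(y \right)} = \frac{2 y}{2 y} = 2 y \frac{1}{2 y} = 1$)
$d{\left(f \right)} = -4$ ($d{\left(f \right)} = -3 - 1 = -4$)
$\frac{1}{423424 - 255614} - \left(d{\left(8 \right)} 248 + \left(19 - 81\right)\right) = \frac{1}{423424 - 255614} - \left(\left(-4\right) 248 + \left(19 - 81\right)\right) = \frac{1}{167810} - \left(-992 + \left(19 - 81\right)\right) = \frac{1}{167810} - \left(-992 - 62\right) = \frac{1}{167810} - -1054 = \frac{1}{167810} + 1054 = \frac{176871741}{167810}$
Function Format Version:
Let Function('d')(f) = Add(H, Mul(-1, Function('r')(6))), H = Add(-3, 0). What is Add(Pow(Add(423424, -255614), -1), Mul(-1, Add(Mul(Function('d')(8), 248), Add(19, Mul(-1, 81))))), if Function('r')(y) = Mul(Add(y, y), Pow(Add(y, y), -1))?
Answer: Rational(176871741, 167810) ≈ 1054.0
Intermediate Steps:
H = -3
Function('r')(y) = 1 (Function('r')(y) = Mul(Mul(2, y), Pow(Mul(2, y), -1)) = Mul(Mul(2, y), Mul(Rational(1, 2), Pow(y, -1))) = 1)
Function('d')(f) = -4 (Function('d')(f) = Add(-3, Mul(-1, 1)) = Add(-3, -1) = -4)
Add(Pow(Add(423424, -255614), -1), Mul(-1, Add(Mul(Function('d')(8), 248), Add(19, Mul(-1, 81))))) = Add(Pow(Add(423424, -255614), -1), Mul(-1, Add(Mul(-4, 248), Add(19, Mul(-1, 81))))) = Add(Pow(167810, -1), Mul(-1, Add(-992, Add(19, -81)))) = Add(Rational(1, 167810), Mul(-1, Add(-992, -62))) = Add(Rational(1, 167810), Mul(-1, -1054)) = Add(Rational(1, 167810), 1054) = Rational(176871741, 167810)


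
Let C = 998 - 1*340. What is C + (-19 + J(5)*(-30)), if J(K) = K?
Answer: 489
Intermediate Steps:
C = 658 (C = 998 - 340 = 658)
C + (-19 + J(5)*(-30)) = 658 + (-19 + 5*(-30)) = 658 + (-19 - 150) = 658 - 169 = 489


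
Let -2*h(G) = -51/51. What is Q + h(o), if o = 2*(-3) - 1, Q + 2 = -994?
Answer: -1991/2 ≈ -995.50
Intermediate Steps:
Q = -996 (Q = -2 - 994 = -996)
o = -7 (o = -6 - 1 = -7)
h(G) = 1/2 (h(G) = -(-51)/(2*51) = -1/2*(-1) = 1/2)
Q + h(o) = -996 + 1/2 = -1991/2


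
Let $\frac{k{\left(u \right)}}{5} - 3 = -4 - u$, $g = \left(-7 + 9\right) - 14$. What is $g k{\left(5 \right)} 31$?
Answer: $11160$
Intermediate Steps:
$g = -12$ ($g = 2 - 14 = -12$)
$k{\left(u \right)} = -5 - 5 u$ ($k{\left(u \right)} = 15 + 5 \left(-4 - u\right) = 15 - \left(20 + 5 u\right) = -5 - 5 u$)
$g k{\left(5 \right)} 31 = - 12 \left(-5 - 25\right) 31 = \left(-12\right) \left(-30\right) 31 = 360 \cdot 31 = 11160$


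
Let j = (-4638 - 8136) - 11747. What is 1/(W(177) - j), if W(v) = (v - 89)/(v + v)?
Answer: 177/4340261 ≈ 4.0781e-5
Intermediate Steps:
W(v) = (-89 + v)/(2*v) (W(v) = (-89 + v)/((2*v)) = (-89 + v)*(1/(2*v)) = (-89 + v)/(2*v))
j = -24521 (j = -12774 - 11747 = -24521)
1/(W(177) - j) = 1/((½)*(-89 + 177)/177 - 1*(-24521)) = 1/((½)*(1/177)*88 + 24521) = 1/(44/177 + 24521) = 1/(4340261/177) = 177/4340261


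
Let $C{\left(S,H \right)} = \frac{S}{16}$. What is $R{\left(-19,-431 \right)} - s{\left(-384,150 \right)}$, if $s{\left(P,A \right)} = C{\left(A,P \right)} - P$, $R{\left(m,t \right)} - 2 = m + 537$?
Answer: $\frac{1013}{8} \approx 126.63$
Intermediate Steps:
$C{\left(S,H \right)} = \frac{S}{16}$ ($C{\left(S,H \right)} = S \frac{1}{16} = \frac{S}{16}$)
$R{\left(m,t \right)} = 539 + m$ ($R{\left(m,t \right)} = 2 + \left(m + 537\right) = 2 + \left(537 + m\right) = 539 + m$)
$s{\left(P,A \right)} = - P + \frac{A}{16}$ ($s{\left(P,A \right)} = \frac{A}{16} - P = - P + \frac{A}{16}$)
$R{\left(-19,-431 \right)} - s{\left(-384,150 \right)} = \left(539 - 19\right) - \left(\left(-1\right) \left(-384\right) + \frac{1}{16} \cdot 150\right) = 520 - \left(384 + \frac{75}{8}\right) = 520 - \frac{3147}{8} = \frac{1013}{8}$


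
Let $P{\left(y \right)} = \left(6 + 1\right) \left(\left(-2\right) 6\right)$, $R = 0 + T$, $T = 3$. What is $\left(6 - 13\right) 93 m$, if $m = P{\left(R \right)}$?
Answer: $54684$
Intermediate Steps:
$R = 3$ ($R = 0 + 3 = 3$)
$P{\left(y \right)} = -84$ ($P{\left(y \right)} = 7 \left(-12\right) = -84$)
$m = -84$
$\left(6 - 13\right) 93 m = \left(6 - 13\right) 93 \left(-84\right) = \left(-7\right) 93 \left(-84\right) = \left(-651\right) \left(-84\right) = 54684$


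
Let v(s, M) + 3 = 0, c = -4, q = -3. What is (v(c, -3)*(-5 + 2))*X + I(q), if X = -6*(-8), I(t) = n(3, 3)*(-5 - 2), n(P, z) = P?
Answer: 411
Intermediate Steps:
v(s, M) = -3 (v(s, M) = -3 + 0 = -3)
I(t) = -21 (I(t) = 3*(-5 - 2) = 3*(-7) = -21)
X = 48
(v(c, -3)*(-5 + 2))*X + I(q) = -3*(-5 + 2)*48 - 21 = -3*(-3)*48 - 21 = 9*48 - 21 = 432 - 21 = 411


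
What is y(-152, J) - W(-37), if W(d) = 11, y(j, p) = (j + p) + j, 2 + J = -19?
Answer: -336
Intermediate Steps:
J = -21 (J = -2 - 19 = -21)
y(j, p) = p + 2*j
y(-152, J) - W(-37) = (-21 + 2*(-152)) - 1*11 = (-21 - 304) - 11 = -325 - 11 = -336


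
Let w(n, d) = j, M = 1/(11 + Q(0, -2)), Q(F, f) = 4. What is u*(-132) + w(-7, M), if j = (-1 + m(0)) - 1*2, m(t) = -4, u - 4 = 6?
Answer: -1327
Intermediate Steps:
u = 10 (u = 4 + 6 = 10)
M = 1/15 (M = 1/(11 + 4) = 1/15 ≈ 0.066667)
j = -7 (j = (-1 - 4) - 1*2 = -5 - 2 = -7)
w(n, d) = -7
u*(-132) + w(-7, M) = 10*(-132) - 7 = -1320 - 7 = -1327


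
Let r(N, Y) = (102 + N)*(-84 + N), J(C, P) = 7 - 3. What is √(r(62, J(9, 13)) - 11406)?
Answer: I*√15014 ≈ 122.53*I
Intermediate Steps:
J(C, P) = 4
r(N, Y) = (-84 + N)*(102 + N)
√(r(62, J(9, 13)) - 11406) = √((-8568 + 62² + 18*62) - 11406) = √((-8568 + 3844 + 1116) - 11406) = √(-3608 - 11406) = √(-15014) = I*√15014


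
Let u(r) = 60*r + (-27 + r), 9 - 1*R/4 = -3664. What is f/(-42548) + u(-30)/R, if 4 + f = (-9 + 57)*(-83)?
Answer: -5104985/156278804 ≈ -0.032666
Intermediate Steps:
R = 14692 (R = 36 - 4*(-3664) = 36 + 14656 = 14692)
u(r) = -27 + 61*r
f = -3988 (f = -4 + (-9 + 57)*(-83) = -4 + 48*(-83) = -4 - 3984 = -3988)
f/(-42548) + u(-30)/R = -3988/(-42548) + (-27 + 61*(-30))/14692 = -3988*(-1/42548) + (-27 - 1830)*(1/14692) = 997/10637 - 1857*1/14692 = 997/10637 - 1857/14692 = -5104985/156278804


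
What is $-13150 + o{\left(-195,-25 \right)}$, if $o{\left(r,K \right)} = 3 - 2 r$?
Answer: $-12757$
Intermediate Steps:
$-13150 + o{\left(-195,-25 \right)} = -13150 + \left(3 - -390\right) = -13150 + \left(3 + 390\right) = -13150 + 393 = -12757$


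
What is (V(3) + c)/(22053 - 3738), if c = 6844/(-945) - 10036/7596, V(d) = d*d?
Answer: 87026/3651919425 ≈ 2.3830e-5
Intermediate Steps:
V(d) = d**2
c = -1707529/199395 (c = 6844*(-1/945) - 10036*1/7596 = -6844/945 - 2509/1899 = -1707529/199395 ≈ -8.5636)
(V(3) + c)/(22053 - 3738) = (3**2 - 1707529/199395)/(22053 - 3738) = (9 - 1707529/199395)/18315 = (87026/199395)*(1/18315) = 87026/3651919425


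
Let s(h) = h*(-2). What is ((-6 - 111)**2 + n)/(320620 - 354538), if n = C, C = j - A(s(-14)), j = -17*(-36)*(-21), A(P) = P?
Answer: -809/33918 ≈ -0.023852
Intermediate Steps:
s(h) = -2*h
j = -12852 (j = 612*(-21) = -12852)
C = -12880 (C = -12852 - (-2)*(-14) = -12852 - 1*28 = -12852 - 28 = -12880)
n = -12880
((-6 - 111)**2 + n)/(320620 - 354538) = ((-6 - 111)**2 - 12880)/(320620 - 354538) = ((-117)**2 - 12880)/(-33918) = (13689 - 12880)*(-1/33918) = 809*(-1/33918) = -809/33918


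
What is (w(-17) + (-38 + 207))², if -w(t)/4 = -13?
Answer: 48841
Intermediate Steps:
w(t) = 52 (w(t) = -4*(-13) = 52)
(w(-17) + (-38 + 207))² = (52 + (-38 + 207))² = (52 + 169)² = 221² = 48841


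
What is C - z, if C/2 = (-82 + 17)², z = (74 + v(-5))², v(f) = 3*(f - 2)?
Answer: 5641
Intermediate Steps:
v(f) = -6 + 3*f (v(f) = 3*(-2 + f) = -6 + 3*f)
z = 2809 (z = (74 + (-6 + 3*(-5)))² = (74 + (-6 - 15))² = (74 - 21)² = 53² = 2809)
C = 8450 (C = 2*(-82 + 17)² = 2*(-65)² = 2*4225 = 8450)
C - z = 8450 - 1*2809 = 8450 - 2809 = 5641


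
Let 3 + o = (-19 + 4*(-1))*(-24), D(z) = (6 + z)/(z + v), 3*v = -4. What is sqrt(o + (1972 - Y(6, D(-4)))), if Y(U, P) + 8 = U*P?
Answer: 45*sqrt(5)/2 ≈ 50.312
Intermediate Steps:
v = -4/3 (v = (1/3)*(-4) = -4/3 ≈ -1.3333)
D(z) = (6 + z)/(-4/3 + z) (D(z) = (6 + z)/(z - 4/3) = (6 + z)/(-4/3 + z))
Y(U, P) = -8 + P*U (Y(U, P) = -8 + U*P = -8 + P*U)
o = 549 (o = -3 + (-19 + 4*(-1))*(-24) = -3 + (-19 - 4)*(-24) = -3 - 23*(-24) = -3 + 552 = 549)
sqrt(o + (1972 - Y(6, D(-4)))) = sqrt(549 + (1972 - (-8 + (3*(6 - 4)/(-4 + 3*(-4)))*6))) = sqrt(549 + (1972 - (-8 + (3*2/(-4 - 12))*6))) = sqrt(549 + (1972 - (-8 + (3*2/(-16))*6))) = sqrt(549 + (1972 - (-8 + (3*(-1/16)*2)*6))) = sqrt(549 + (1972 - (-8 - 3/8*6))) = sqrt(549 + (1972 - (-8 - 9/4))) = sqrt(549 + (1972 - 1*(-41/4))) = sqrt(549 + (1972 + 41/4)) = sqrt(549 + 7929/4) = sqrt(10125/4) = 45*sqrt(5)/2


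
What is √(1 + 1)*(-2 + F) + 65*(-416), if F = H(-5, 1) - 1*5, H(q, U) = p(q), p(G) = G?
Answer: -27040 - 12*√2 ≈ -27057.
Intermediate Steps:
H(q, U) = q
F = -10 (F = -5 - 1*5 = -5 - 5 = -10)
√(1 + 1)*(-2 + F) + 65*(-416) = √(1 + 1)*(-2 - 10) + 65*(-416) = √2*(-12) - 27040 = -12*√2 - 27040 = -27040 - 12*√2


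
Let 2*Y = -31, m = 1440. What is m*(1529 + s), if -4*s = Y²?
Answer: 2115270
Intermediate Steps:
Y = -31/2 (Y = (½)*(-31) = -31/2 ≈ -15.500)
s = -961/16 (s = -(-31/2)²/4 = -¼*961/4 = -961/16 ≈ -60.063)
m*(1529 + s) = 1440*(1529 - 961/16) = 1440*(23503/16) = 2115270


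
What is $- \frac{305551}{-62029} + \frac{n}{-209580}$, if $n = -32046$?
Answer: $\frac{1572027617}{309524710} \approx 5.0788$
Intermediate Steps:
$- \frac{305551}{-62029} + \frac{n}{-209580} = - \frac{305551}{-62029} - \frac{32046}{-209580} = \left(-305551\right) \left(- \frac{1}{62029}\right) - - \frac{763}{4990} = \frac{305551}{62029} + \frac{763}{4990} = \frac{1572027617}{309524710}$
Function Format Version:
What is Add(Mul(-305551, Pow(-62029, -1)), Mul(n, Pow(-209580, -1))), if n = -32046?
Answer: Rational(1572027617, 309524710) ≈ 5.0788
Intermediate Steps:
Add(Mul(-305551, Pow(-62029, -1)), Mul(n, Pow(-209580, -1))) = Add(Mul(-305551, Pow(-62029, -1)), Mul(-32046, Pow(-209580, -1))) = Add(Mul(-305551, Rational(-1, 62029)), Mul(-32046, Rational(-1, 209580))) = Add(Rational(305551, 62029), Rational(763, 4990)) = Rational(1572027617, 309524710)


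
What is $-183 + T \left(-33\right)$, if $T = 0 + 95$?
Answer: $-3318$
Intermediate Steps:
$T = 95$
$-183 + T \left(-33\right) = -183 + 95 \left(-33\right) = -183 - 3135 = -3318$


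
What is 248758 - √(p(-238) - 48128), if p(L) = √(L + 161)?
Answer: 248758 - √(-48128 + I*√77) ≈ 2.4876e+5 - 219.38*I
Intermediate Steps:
p(L) = √(161 + L)
248758 - √(p(-238) - 48128) = 248758 - √(√(161 - 238) - 48128) = 248758 - √(√(-77) - 48128) = 248758 - √(I*√77 - 48128) = 248758 - √(-48128 + I*√77)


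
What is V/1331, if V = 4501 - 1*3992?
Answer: 509/1331 ≈ 0.38242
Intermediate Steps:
V = 509 (V = 4501 - 3992 = 509)
V/1331 = 509/1331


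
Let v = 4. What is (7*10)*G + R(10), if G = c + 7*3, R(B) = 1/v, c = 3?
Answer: 6721/4 ≈ 1680.3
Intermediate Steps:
R(B) = ¼ (R(B) = 1/4 = ¼)
G = 24 (G = 3 + 7*3 = 3 + 21 = 24)
(7*10)*G + R(10) = (7*10)*24 + ¼ = 70*24 + ¼ = 1680 + ¼ = 6721/4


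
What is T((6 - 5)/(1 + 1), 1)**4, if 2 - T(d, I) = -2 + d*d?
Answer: 50625/256 ≈ 197.75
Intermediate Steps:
T(d, I) = 4 - d**2 (T(d, I) = 2 - (-2 + d*d) = 2 - (-2 + d**2) = 2 + (2 - d**2) = 4 - d**2)
T((6 - 5)/(1 + 1), 1)**4 = (4 - ((6 - 5)/(1 + 1))**2)**4 = (4 - (1/2)**2)**4 = (4 - 1*1/4)**4 = (4 - 1/4)**4 = (15/4)**4 = 50625/256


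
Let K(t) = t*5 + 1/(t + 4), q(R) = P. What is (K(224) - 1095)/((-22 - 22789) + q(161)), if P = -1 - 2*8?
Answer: -5701/5204784 ≈ -0.0010953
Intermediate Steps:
P = -17 (P = -1 - 16 = -17)
q(R) = -17
K(t) = 1/(4 + t) + 5*t (K(t) = 5*t + 1/(4 + t) = 1/(4 + t) + 5*t)
(K(224) - 1095)/((-22 - 22789) + q(161)) = ((1 + 5*224**2 + 20*224)/(4 + 224) - 1095)/((-22 - 22789) - 17) = ((1 + 5*50176 + 4480)/228 - 1095)/(-22811 - 17) = ((1 + 250880 + 4480)/228 - 1095)/(-22828) = ((1/228)*255361 - 1095)*(-1/22828) = (255361/228 - 1095)*(-1/22828) = (5701/228)*(-1/22828) = -5701/5204784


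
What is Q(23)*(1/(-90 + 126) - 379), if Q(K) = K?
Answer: -313789/36 ≈ -8716.4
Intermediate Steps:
Q(23)*(1/(-90 + 126) - 379) = 23*(1/(-90 + 126) - 379) = 23*(1/36 - 379) = 23*(-13643/36) = -313789/36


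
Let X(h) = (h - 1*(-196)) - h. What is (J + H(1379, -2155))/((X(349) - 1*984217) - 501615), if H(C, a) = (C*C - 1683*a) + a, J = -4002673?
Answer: -761839/742818 ≈ -1.0256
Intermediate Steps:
H(C, a) = C² - 1682*a (H(C, a) = (C² - 1683*a) + a = C² - 1682*a)
X(h) = 196 (X(h) = (h + 196) - h = (196 + h) - h = 196)
(J + H(1379, -2155))/((X(349) - 1*984217) - 501615) = (-4002673 + (1379² - 1682*(-2155)))/((196 - 1*984217) - 501615) = (-4002673 + (1901641 + 3624710))/((196 - 984217) - 501615) = (-4002673 + 5526351)/(-984021 - 501615) = 1523678/(-1485636) = 1523678*(-1/1485636) = -761839/742818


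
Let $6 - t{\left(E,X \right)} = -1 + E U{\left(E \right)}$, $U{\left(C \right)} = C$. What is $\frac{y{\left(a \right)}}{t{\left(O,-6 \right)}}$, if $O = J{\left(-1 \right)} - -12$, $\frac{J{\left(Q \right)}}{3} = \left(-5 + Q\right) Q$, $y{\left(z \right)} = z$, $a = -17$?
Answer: $\frac{17}{893} \approx 0.019037$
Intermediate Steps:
$J{\left(Q \right)} = 3 Q \left(-5 + Q\right)$ ($J{\left(Q \right)} = 3 \left(-5 + Q\right) Q = 3 Q \left(-5 + Q\right)$)
$O = 30$ ($O = 3 \left(-1\right) \left(-5 - 1\right) - -12 = 3 \left(-1\right) \left(-6\right) + 12 = 18 + 12 = 30$)
$t{\left(E,X \right)} = 7 - E^{2}$ ($t{\left(E,X \right)} = 6 - \left(-1 + E E\right) = 6 - \left(-1 + E^{2}\right) = 7 - E^{2}$)
$\frac{y{\left(a \right)}}{t{\left(O,-6 \right)}} = - \frac{17}{7 - 30^{2}} = - \frac{17}{7 - 900} = - \frac{17}{-893} = \left(-17\right) \left(- \frac{1}{893}\right) = \frac{17}{893}$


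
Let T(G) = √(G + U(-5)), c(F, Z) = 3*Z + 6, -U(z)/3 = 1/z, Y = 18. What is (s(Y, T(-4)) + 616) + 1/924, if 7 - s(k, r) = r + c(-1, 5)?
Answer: 556249/924 - I*√85/5 ≈ 602.0 - 1.8439*I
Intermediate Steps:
U(z) = -3/z
c(F, Z) = 6 + 3*Z
T(G) = √(⅗ + G) (T(G) = √(G - 3/(-5)) = √(G - 3*(-⅕)) = √(G + ⅗) = √(⅗ + G))
s(k, r) = -14 - r (s(k, r) = 7 - (r + (6 + 3*5)) = 7 - (r + (6 + 15)) = 7 - (r + 21) = 7 - (21 + r) = 7 + (-21 - r) = -14 - r)
(s(Y, T(-4)) + 616) + 1/924 = ((-14 - √(15 + 25*(-4))/5) + 616) + 1/924 = ((-14 - √(15 - 100)/5) + 616) + 1/924 = ((-14 - √(-85)/5) + 616) + 1/924 = ((-14 - I*√85/5) + 616) + 1/924 = (602 - I*√85/5) + 1/924 = 556249/924 - I*√85/5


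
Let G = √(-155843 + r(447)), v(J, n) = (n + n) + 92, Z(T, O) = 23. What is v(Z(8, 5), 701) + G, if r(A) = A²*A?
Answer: 1494 + 86*√12055 ≈ 10936.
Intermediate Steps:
r(A) = A³
v(J, n) = 92 + 2*n (v(J, n) = 2*n + 92 = 92 + 2*n)
G = 86*√12055 (G = √(-155843 + 447³) = √(-155843 + 89314623) = √89158780 = 86*√12055 ≈ 9442.4)
v(Z(8, 5), 701) + G = (92 + 2*701) + 86*√12055 = (92 + 1402) + 86*√12055 = 1494 + 86*√12055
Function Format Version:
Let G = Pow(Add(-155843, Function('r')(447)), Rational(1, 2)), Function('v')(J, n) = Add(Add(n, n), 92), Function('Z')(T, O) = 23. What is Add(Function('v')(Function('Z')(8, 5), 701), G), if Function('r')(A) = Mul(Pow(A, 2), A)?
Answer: Add(1494, Mul(86, Pow(12055, Rational(1, 2)))) ≈ 10936.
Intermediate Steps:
Function('r')(A) = Pow(A, 3)
Function('v')(J, n) = Add(92, Mul(2, n)) (Function('v')(J, n) = Add(Mul(2, n), 92) = Add(92, Mul(2, n)))
G = Mul(86, Pow(12055, Rational(1, 2))) (G = Pow(Add(-155843, Pow(447, 3)), Rational(1, 2)) = Pow(Add(-155843, 89314623), Rational(1, 2)) = Pow(89158780, Rational(1, 2)) = Mul(86, Pow(12055, Rational(1, 2))) ≈ 9442.4)
Add(Function('v')(Function('Z')(8, 5), 701), G) = Add(Add(92, Mul(2, 701)), Mul(86, Pow(12055, Rational(1, 2)))) = Add(Add(92, 1402), Mul(86, Pow(12055, Rational(1, 2)))) = Add(1494, Mul(86, Pow(12055, Rational(1, 2))))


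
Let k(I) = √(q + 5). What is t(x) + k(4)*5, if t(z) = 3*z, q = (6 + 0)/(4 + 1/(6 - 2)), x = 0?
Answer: 5*√1853/17 ≈ 12.661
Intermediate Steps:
q = 24/17 (q = 6/(4 + 1/4) = 6/(4 + ¼) = 6/(17/4) = 6*(4/17) = 24/17 ≈ 1.4118)
k(I) = √1853/17 (k(I) = √(24/17 + 5) = √(109/17) = √1853/17)
t(x) + k(4)*5 = 3*0 + (√1853/17)*5 = 0 + 5*√1853/17 = 5*√1853/17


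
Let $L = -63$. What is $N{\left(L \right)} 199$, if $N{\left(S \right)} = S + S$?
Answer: $-25074$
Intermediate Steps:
$N{\left(S \right)} = 2 S$
$N{\left(L \right)} 199 = 2 \left(-63\right) 199 = \left(-126\right) 199 = -25074$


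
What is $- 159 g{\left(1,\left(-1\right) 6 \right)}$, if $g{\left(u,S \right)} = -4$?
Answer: $636$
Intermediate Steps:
$- 159 g{\left(1,\left(-1\right) 6 \right)} = \left(-159\right) \left(-4\right) = 636$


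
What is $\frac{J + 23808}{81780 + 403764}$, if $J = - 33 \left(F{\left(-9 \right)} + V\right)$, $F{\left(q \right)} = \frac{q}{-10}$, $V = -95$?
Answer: $\frac{89711}{1618480} \approx 0.055429$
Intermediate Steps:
$F{\left(q \right)} = - \frac{q}{10}$ ($F{\left(q \right)} = q \left(- \frac{1}{10}\right) = - \frac{q}{10}$)
$J = \frac{31053}{10}$ ($J = - 33 \left(\left(- \frac{1}{10}\right) \left(-9\right) - 95\right) = - 33 \left(\frac{9}{10} - 95\right) = \left(-33\right) \left(- \frac{941}{10}\right) = \frac{31053}{10} \approx 3105.3$)
$\frac{J + 23808}{81780 + 403764} = \frac{\frac{31053}{10} + 23808}{81780 + 403764} = \frac{269133}{10 \cdot 485544} = \frac{269133}{10} \cdot \frac{1}{485544} = \frac{89711}{1618480}$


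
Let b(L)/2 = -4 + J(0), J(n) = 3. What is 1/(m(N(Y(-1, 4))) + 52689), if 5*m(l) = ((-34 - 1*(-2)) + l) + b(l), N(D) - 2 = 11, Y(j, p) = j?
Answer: 5/263424 ≈ 1.8981e-5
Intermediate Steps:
b(L) = -2 (b(L) = 2*(-4 + 3) = 2*(-1) = -2)
N(D) = 13 (N(D) = 2 + 11 = 13)
m(l) = -34/5 + l/5 (m(l) = (((-34 - 1*(-2)) + l) - 2)/5 = (((-34 + 2) + l) - 2)/5 = ((-32 + l) - 2)/5 = (-34 + l)/5 = -34/5 + l/5)
1/(m(N(Y(-1, 4))) + 52689) = 1/((-34/5 + (⅕)*13) + 52689) = 1/((-34/5 + 13/5) + 52689) = 1/(-21/5 + 52689) = 1/(263424/5) = 5/263424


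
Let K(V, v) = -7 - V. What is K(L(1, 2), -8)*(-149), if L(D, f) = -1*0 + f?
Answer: 1341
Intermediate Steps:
L(D, f) = f (L(D, f) = 0 + f = f)
K(L(1, 2), -8)*(-149) = (-7 - 1*2)*(-149) = (-7 - 2)*(-149) = -9*(-149) = 1341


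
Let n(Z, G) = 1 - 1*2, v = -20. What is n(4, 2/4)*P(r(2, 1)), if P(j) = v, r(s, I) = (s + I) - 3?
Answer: 20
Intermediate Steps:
r(s, I) = -3 + I + s (r(s, I) = (I + s) - 3 = -3 + I + s)
P(j) = -20
n(Z, G) = -1 (n(Z, G) = 1 - 2 = -1)
n(4, 2/4)*P(r(2, 1)) = -1*(-20) = 20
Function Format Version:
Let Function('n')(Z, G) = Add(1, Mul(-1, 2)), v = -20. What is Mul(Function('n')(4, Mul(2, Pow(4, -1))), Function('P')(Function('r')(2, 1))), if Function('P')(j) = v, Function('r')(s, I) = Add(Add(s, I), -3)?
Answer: 20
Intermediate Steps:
Function('r')(s, I) = Add(-3, I, s) (Function('r')(s, I) = Add(Add(I, s), -3) = Add(-3, I, s))
Function('P')(j) = -20
Function('n')(Z, G) = -1 (Function('n')(Z, G) = Add(1, -2) = -1)
Mul(Function('n')(4, Mul(2, Pow(4, -1))), Function('P')(Function('r')(2, 1))) = Mul(-1, -20) = 20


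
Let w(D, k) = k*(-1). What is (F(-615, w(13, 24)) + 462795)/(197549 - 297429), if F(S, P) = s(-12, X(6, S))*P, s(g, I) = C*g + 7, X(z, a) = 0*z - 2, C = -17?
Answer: -457731/99880 ≈ -4.5828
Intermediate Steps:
X(z, a) = -2 (X(z, a) = 0 - 2 = -2)
s(g, I) = 7 - 17*g (s(g, I) = -17*g + 7 = 7 - 17*g)
w(D, k) = -k
F(S, P) = 211*P (F(S, P) = (7 - 17*(-12))*P = (7 + 204)*P = 211*P)
(F(-615, w(13, 24)) + 462795)/(197549 - 297429) = (211*(-1*24) + 462795)/(197549 - 297429) = (211*(-24) + 462795)/(-99880) = (-5064 + 462795)*(-1/99880) = 457731*(-1/99880) = -457731/99880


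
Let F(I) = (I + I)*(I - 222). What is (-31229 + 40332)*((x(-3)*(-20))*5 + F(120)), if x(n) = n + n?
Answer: -217379640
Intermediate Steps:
F(I) = 2*I*(-222 + I) (F(I) = (2*I)*(-222 + I) = 2*I*(-222 + I))
x(n) = 2*n
(-31229 + 40332)*((x(-3)*(-20))*5 + F(120)) = (-31229 + 40332)*(((2*(-3))*(-20))*5 + 2*120*(-222 + 120)) = 9103*(-6*(-20)*5 + 2*120*(-102)) = 9103*(120*5 - 24480) = 9103*(600 - 24480) = 9103*(-23880) = -217379640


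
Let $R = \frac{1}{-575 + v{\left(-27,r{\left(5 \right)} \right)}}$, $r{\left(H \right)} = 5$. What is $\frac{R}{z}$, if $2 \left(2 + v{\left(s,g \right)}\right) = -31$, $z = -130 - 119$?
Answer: $\frac{2}{295065} \approx 6.7782 \cdot 10^{-6}$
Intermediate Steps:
$z = -249$ ($z = -130 - 119 = -249$)
$v{\left(s,g \right)} = - \frac{35}{2}$ ($v{\left(s,g \right)} = -2 + \frac{1}{2} \left(-31\right) = -2 - \frac{31}{2} = - \frac{35}{2}$)
$R = - \frac{2}{1185}$ ($R = \frac{1}{-575 - \frac{35}{2}} = \frac{1}{- \frac{1185}{2}} = - \frac{2}{1185} \approx -0.0016878$)
$\frac{R}{z} = - \frac{2}{1185 \left(-249\right)} = \left(- \frac{2}{1185}\right) \left(- \frac{1}{249}\right) = \frac{2}{295065}$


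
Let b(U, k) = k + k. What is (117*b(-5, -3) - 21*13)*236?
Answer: -230100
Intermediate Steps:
b(U, k) = 2*k
(117*b(-5, -3) - 21*13)*236 = (117*(2*(-3)) - 21*13)*236 = (117*(-6) - 273)*236 = (-702 - 273)*236 = -975*236 = -230100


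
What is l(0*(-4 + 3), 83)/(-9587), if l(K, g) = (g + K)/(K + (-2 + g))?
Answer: -83/776547 ≈ -0.00010688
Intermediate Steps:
l(K, g) = (K + g)/(-2 + K + g)
l(0*(-4 + 3), 83)/(-9587) = ((0*(-4 + 3) + 83)/(-2 + 0*(-4 + 3) + 83))/(-9587) = ((0*(-1) + 83)/(-2 + 0*(-1) + 83))*(-1/9587) = ((0 + 83)/(-2 + 0 + 83))*(-1/9587) = (83/81)*(-1/9587) = -83/776547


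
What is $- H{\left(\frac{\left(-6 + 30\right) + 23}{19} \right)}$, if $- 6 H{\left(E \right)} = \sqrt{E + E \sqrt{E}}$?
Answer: $\frac{\sqrt{893 + 47 \sqrt{893}}}{114} \approx 0.42046$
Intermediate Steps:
$H{\left(E \right)} = - \frac{\sqrt{E + E^{\frac{3}{2}}}}{6}$ ($H{\left(E \right)} = - \frac{\sqrt{E + E \sqrt{E}}}{6} = - \frac{\sqrt{E + E^{\frac{3}{2}}}}{6}$)
$- H{\left(\frac{\left(-6 + 30\right) + 23}{19} \right)} = - \frac{\left(-1\right) \sqrt{\frac{\left(-6 + 30\right) + 23}{19} + \left(\frac{\left(-6 + 30\right) + 23}{19}\right)^{\frac{3}{2}}}}{6} = - \frac{\left(-1\right) \sqrt{\left(24 + 23\right) \frac{1}{19} + \left(\left(24 + 23\right) \frac{1}{19}\right)^{\frac{3}{2}}}}{6} = - \frac{\left(-1\right) \sqrt{47 \cdot \frac{1}{19} + \left(47 \cdot \frac{1}{19}\right)^{\frac{3}{2}}}}{6} = - \frac{\left(-1\right) \sqrt{\frac{47}{19} + \left(\frac{47}{19}\right)^{\frac{3}{2}}}}{6} = - \frac{\left(-1\right) \sqrt{\frac{47}{19} + \frac{47 \sqrt{893}}{361}}}{6} = \frac{\sqrt{\frac{47}{19} + \frac{47 \sqrt{893}}{361}}}{6}$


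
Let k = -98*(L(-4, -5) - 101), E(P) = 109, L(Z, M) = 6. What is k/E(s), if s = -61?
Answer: 9310/109 ≈ 85.413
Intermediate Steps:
k = 9310 (k = -98*(6 - 101) = -98*(-95) = 9310)
k/E(s) = 9310/109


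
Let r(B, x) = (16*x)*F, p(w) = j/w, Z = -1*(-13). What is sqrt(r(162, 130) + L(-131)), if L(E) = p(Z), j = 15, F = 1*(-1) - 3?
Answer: I*sqrt(1405885)/13 ≈ 91.208*I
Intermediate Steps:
F = -4 (F = -1 - 3 = -4)
Z = 13
p(w) = 15/w
r(B, x) = -64*x (r(B, x) = (16*x)*(-4) = -64*x)
L(E) = 15/13
sqrt(r(162, 130) + L(-131)) = sqrt(-64*130 + 15/13) = sqrt(-8320 + 15/13) = sqrt(-108145/13) = I*sqrt(1405885)/13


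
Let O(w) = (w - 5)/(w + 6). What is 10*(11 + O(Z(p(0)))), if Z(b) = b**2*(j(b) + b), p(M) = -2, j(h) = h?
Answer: 131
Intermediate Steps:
Z(b) = 2*b**3 (Z(b) = b**2*(b + b) = b**2*(2*b) = 2*b**3)
O(w) = (-5 + w)/(6 + w)
10*(11 + O(Z(p(0)))) = 10*(11 + (-5 + 2*(-2)**3)/(6 + 2*(-2)**3)) = 10*(11 + (-5 + 2*(-8))/(6 + 2*(-8))) = 10*(11 + (-5 - 16)/(6 - 16)) = 10*(11 - 21/(-10)) = 10*(11 - 1/10*(-21)) = 10*(11 + 21/10) = 10*(131/10) = 131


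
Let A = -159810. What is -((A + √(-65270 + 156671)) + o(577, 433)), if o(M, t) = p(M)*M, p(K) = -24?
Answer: 173658 - √91401 ≈ 1.7336e+5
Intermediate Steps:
o(M, t) = -24*M
-((A + √(-65270 + 156671)) + o(577, 433)) = -((-159810 + √(-65270 + 156671)) - 24*577) = -((-159810 + √91401) - 13848) = -(-173658 + √91401) = 173658 - √91401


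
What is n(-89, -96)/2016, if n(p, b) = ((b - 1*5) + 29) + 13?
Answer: -59/2016 ≈ -0.029266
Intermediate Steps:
n(p, b) = 37 + b (n(p, b) = ((b - 5) + 29) + 13 = ((-5 + b) + 29) + 13 = (24 + b) + 13 = 37 + b)
n(-89, -96)/2016 = (37 - 96)/2016 = -59*1/2016 = -59/2016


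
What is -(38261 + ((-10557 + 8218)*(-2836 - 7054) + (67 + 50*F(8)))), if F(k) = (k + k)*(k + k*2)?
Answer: -23190238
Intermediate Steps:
F(k) = 6*k² (F(k) = (2*k)*(k + 2*k) = (2*k)*(3*k) = 6*k²)
-(38261 + ((-10557 + 8218)*(-2836 - 7054) + (67 + 50*F(8)))) = -(38261 + ((-10557 + 8218)*(-2836 - 7054) + (67 + 50*(6*8²)))) = -(38261 + (-2339*(-9890) + (67 + 50*(6*64)))) = -(38261 + (23132710 + (67 + 50*384))) = -(38261 + (23132710 + (67 + 19200))) = -(38261 + (23132710 + 19267)) = -(38261 + 23151977) = -1*23190238 = -23190238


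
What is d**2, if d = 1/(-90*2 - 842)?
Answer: 1/1044484 ≈ 9.5741e-7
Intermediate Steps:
d = -1/1022 (d = 1/(-180 - 842) = 1/(-1022) = -1/1022 ≈ -0.00097847)
d**2 = (-1/1022)**2 = 1/1044484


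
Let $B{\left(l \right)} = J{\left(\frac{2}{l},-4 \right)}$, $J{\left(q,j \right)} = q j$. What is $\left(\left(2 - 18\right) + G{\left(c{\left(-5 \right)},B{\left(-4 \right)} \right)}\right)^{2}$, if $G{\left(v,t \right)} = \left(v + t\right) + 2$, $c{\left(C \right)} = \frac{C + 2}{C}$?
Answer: $\frac{3249}{25} \approx 129.96$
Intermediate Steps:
$c{\left(C \right)} = \frac{2 + C}{C}$
$J{\left(q,j \right)} = j q$
$B{\left(l \right)} = - \frac{8}{l}$ ($B{\left(l \right)} = - 4 \frac{2}{l} = - \frac{8}{l}$)
$G{\left(v,t \right)} = 2 + t + v$ ($G{\left(v,t \right)} = \left(t + v\right) + 2 = 2 + t + v$)
$\left(\left(2 - 18\right) + G{\left(c{\left(-5 \right)},B{\left(-4 \right)} \right)}\right)^{2} = \left(\left(2 - 18\right) + \left(2 - \frac{8}{-4} + \frac{2 - 5}{-5}\right)\right)^{2} = \left(\left(2 - 18\right) - - \frac{23}{5}\right)^{2} = \left(-16 + \left(2 + 2 + \frac{3}{5}\right)\right)^{2} = \left(-16 + \frac{23}{5}\right)^{2} = \left(- \frac{57}{5}\right)^{2} = \frac{3249}{25}$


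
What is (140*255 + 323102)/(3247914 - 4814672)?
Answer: -179401/783379 ≈ -0.22901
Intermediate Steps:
(140*255 + 323102)/(3247914 - 4814672) = (35700 + 323102)/(-1566758) = 358802*(-1/1566758) = -179401/783379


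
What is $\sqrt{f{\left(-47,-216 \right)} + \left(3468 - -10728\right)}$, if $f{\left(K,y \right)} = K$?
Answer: $\sqrt{14149} \approx 118.95$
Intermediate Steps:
$\sqrt{f{\left(-47,-216 \right)} + \left(3468 - -10728\right)} = \sqrt{-47 + \left(3468 - -10728\right)} = \sqrt{-47 + \left(3468 + 10728\right)} = \sqrt{-47 + 14196} = \sqrt{14149}$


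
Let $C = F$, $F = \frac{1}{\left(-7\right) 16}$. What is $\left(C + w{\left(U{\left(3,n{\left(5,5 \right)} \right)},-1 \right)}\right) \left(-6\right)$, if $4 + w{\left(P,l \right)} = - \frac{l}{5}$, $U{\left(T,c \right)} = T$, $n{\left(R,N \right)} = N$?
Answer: $\frac{6399}{280} \approx 22.854$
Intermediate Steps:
$F = - \frac{1}{112}$ ($F = \left(- \frac{1}{7}\right) \frac{1}{16} = - \frac{1}{112} \approx -0.0089286$)
$C = - \frac{1}{112} \approx -0.0089286$
$w{\left(P,l \right)} = -4 - \frac{l}{5}$
$\left(C + w{\left(U{\left(3,n{\left(5,5 \right)} \right)},-1 \right)}\right) \left(-6\right) = \left(- \frac{1}{112} - \frac{19}{5}\right) \left(-6\right) = \left(- \frac{2133}{560}\right) \left(-6\right) = \frac{6399}{280}$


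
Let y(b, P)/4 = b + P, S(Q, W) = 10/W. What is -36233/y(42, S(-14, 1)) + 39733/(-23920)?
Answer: -262908/1495 ≈ -175.86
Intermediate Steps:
y(b, P) = 4*P + 4*b (y(b, P) = 4*(b + P) = 4*(P + b) = 4*P + 4*b)
-36233/y(42, S(-14, 1)) + 39733/(-23920) = -36233/(4*(10/1) + 4*42) + 39733/(-23920) = -36233/(4*(10*1) + 168) + 39733*(-1/23920) = -36233/(4*10 + 168) - 39733/23920 = -36233/(40 + 168) - 39733/23920 = -36233/208 - 39733/23920 = -262908/1495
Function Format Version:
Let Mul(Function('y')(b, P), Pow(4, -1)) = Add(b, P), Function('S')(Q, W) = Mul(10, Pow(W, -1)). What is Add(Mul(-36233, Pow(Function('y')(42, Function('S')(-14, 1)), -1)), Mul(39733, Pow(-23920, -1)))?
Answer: Rational(-262908, 1495) ≈ -175.86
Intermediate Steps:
Function('y')(b, P) = Add(Mul(4, P), Mul(4, b)) (Function('y')(b, P) = Mul(4, Add(b, P)) = Mul(4, Add(P, b)) = Add(Mul(4, P), Mul(4, b)))
Add(Mul(-36233, Pow(Function('y')(42, Function('S')(-14, 1)), -1)), Mul(39733, Pow(-23920, -1))) = Add(Mul(-36233, Pow(Add(Mul(4, Mul(10, Pow(1, -1))), Mul(4, 42)), -1)), Mul(39733, Pow(-23920, -1))) = Add(Mul(-36233, Pow(Add(Mul(4, Mul(10, 1)), 168), -1)), Mul(39733, Rational(-1, 23920))) = Add(Mul(-36233, Pow(Add(Mul(4, 10), 168), -1)), Rational(-39733, 23920)) = Add(Mul(-36233, Pow(Add(40, 168), -1)), Rational(-39733, 23920)) = Add(Mul(-36233, Pow(208, -1)), Rational(-39733, 23920)) = Add(Mul(-36233, Rational(1, 208)), Rational(-39733, 23920)) = Add(Rational(-36233, 208), Rational(-39733, 23920)) = Rational(-262908, 1495)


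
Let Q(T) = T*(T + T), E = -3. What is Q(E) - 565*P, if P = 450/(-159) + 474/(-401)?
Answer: 48561234/21253 ≈ 2284.9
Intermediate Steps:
Q(T) = 2*T² (Q(T) = T*(2*T) = 2*T²)
P = -85272/21253 (P = 450*(-1/159) + 474*(-1/401) = -150/53 - 474/401 = -85272/21253 ≈ -4.0122)
Q(E) - 565*P = 2*(-3)² - 565*(-85272/21253) = 2*9 + 48178680/21253 = 18 + 48178680/21253 = 48561234/21253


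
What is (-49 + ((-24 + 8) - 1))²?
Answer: 4356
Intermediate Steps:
(-49 + ((-24 + 8) - 1))² = (-49 + (-16 - 1))² = (-49 - 17)² = (-66)² = 4356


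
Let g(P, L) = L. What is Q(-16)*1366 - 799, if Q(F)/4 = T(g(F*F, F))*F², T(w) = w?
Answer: -22381343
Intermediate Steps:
Q(F) = 4*F³ (Q(F) = 4*(F*F²) = 4*F³)
Q(-16)*1366 - 799 = (4*(-16)³)*1366 - 799 = (4*(-4096))*1366 - 799 = -16384*1366 - 799 = -22380544 - 799 = -22381343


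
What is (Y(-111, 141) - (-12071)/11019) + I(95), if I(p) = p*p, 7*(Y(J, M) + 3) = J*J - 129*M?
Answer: 631318931/77133 ≈ 8184.8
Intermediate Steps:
Y(J, M) = -3 - 129*M/7 + J²/7 (Y(J, M) = -3 + (J*J - 129*M)/7 = -3 + (J² - 129*M)/7 = -3 + (-129*M/7 + J²/7) = -3 - 129*M/7 + J²/7)
I(p) = p²
(Y(-111, 141) - (-12071)/11019) + I(95) = ((-3 - 129/7*141 + (⅐)*(-111)²) - (-12071)/11019) + 95² = ((-3 - 18189/7 + (⅐)*12321) - (-12071)/11019) + 9025 = ((-3 - 18189/7 + 12321/7) - 1*(-12071/11019)) + 9025 = (-5889/7 + 12071/11019) + 9025 = -64806394/77133 + 9025 = 631318931/77133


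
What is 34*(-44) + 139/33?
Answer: -49229/33 ≈ -1491.8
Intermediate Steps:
34*(-44) + 139/33 = -1496 + 139*(1/33) = -1496 + 139/33 = -49229/33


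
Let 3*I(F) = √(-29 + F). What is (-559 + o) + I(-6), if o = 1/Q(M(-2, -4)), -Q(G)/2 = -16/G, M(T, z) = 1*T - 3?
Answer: -17893/32 + I*√35/3 ≈ -559.16 + 1.972*I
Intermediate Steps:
M(T, z) = -3 + T (M(T, z) = T - 3 = -3 + T)
I(F) = √(-29 + F)/3
Q(G) = 32/G (Q(G) = -(-32)/G = 32/G)
o = -5/32 (o = 1/(32/(-3 - 2)) = 1/(32/(-5)) = 1/(32*(-⅕)) = 1/(-32/5) = -5/32 ≈ -0.15625)
(-559 + o) + I(-6) = (-559 - 5/32) + √(-29 - 6)/3 = -17893/32 + √(-35)/3 = -17893/32 + (I*√35)/3 = -17893/32 + I*√35/3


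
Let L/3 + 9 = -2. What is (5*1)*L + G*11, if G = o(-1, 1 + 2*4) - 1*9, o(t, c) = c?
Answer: -165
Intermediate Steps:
G = 0 (G = (1 + 2*4) - 1*9 = (1 + 8) - 9 = 9 - 9 = 0)
L = -33 (L = -27 + 3*(-2) = -27 - 6 = -33)
(5*1)*L + G*11 = (5*1)*(-33) + 0*11 = 5*(-33) + 0 = -165 + 0 = -165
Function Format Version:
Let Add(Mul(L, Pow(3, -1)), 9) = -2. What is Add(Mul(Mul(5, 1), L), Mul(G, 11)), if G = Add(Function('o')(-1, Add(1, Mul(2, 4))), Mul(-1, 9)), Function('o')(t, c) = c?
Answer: -165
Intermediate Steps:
G = 0 (G = Add(Add(1, Mul(2, 4)), Mul(-1, 9)) = Add(Add(1, 8), -9) = Add(9, -9) = 0)
L = -33 (L = Add(-27, Mul(3, -2)) = Add(-27, -6) = -33)
Add(Mul(Mul(5, 1), L), Mul(G, 11)) = Add(Mul(Mul(5, 1), -33), Mul(0, 11)) = Add(Mul(5, -33), 0) = Add(-165, 0) = -165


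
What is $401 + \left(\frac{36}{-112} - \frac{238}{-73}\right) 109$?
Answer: $\frac{1474407}{2044} \approx 721.33$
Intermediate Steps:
$401 + \left(\frac{36}{-112} - \frac{238}{-73}\right) 109 = 401 + \left(36 \left(- \frac{1}{112}\right) - - \frac{238}{73}\right) 109 = 401 + \left(- \frac{9}{28} + \frac{238}{73}\right) 109 = 401 + \frac{6007}{2044} \cdot 109 = 401 + \frac{654763}{2044} = \frac{1474407}{2044}$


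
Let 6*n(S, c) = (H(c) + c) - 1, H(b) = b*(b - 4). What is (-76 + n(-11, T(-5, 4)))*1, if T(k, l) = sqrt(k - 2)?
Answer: -232/3 - I*sqrt(7)/2 ≈ -77.333 - 1.3229*I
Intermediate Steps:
T(k, l) = sqrt(-2 + k)
H(b) = b*(-4 + b)
n(S, c) = -1/6 + c/6 + c*(-4 + c)/6 (n(S, c) = ((c*(-4 + c) + c) - 1)/6 = ((c + c*(-4 + c)) - 1)/6 = (-1 + c + c*(-4 + c))/6 = -1/6 + c/6 + c*(-4 + c)/6)
(-76 + n(-11, T(-5, 4)))*1 = (-76 + (-1/6 + sqrt(-2 - 5)/6 + sqrt(-2 - 5)*(-4 + sqrt(-2 - 5))/6))*1 = (-76 + (-1/6 + sqrt(-7)/6 + sqrt(-7)*(-4 + sqrt(-7))/6))*1 = (-76 + (-1/6 + (I*sqrt(7))/6 + (I*sqrt(7))*(-4 + I*sqrt(7))/6))*1 = (-76 + (-1/6 + I*sqrt(7)/6 + I*sqrt(7)*(-4 + I*sqrt(7))/6))*1 = (-457/6 + I*sqrt(7)/6 + I*sqrt(7)*(-4 + I*sqrt(7))/6)*1 = -457/6 + I*sqrt(7)/6 + I*sqrt(7)*(-4 + I*sqrt(7))/6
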